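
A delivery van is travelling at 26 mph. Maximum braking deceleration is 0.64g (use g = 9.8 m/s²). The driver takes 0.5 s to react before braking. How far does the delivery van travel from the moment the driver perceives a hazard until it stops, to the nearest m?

26 mph × 0.44704 = 11.6230 m/s.
a = 0.64 × 9.8 = 6.272 m/s².
Reaction distance = v·t_r = 11.6230 × 0.5 = 5.811 m.
Braking distance = v²/(2a) = 11.6230² / (2 × 6.272) = 135.094 / 12.544 = 10.770 m.
Total = 5.811 + 10.770 = 16.581 m.

Total stopping distance ≈ 17 m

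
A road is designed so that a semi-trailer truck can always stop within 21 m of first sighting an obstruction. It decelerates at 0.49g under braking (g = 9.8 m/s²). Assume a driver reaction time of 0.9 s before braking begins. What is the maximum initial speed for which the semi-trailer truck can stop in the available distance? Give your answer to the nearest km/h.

Maximum speed ≈ 38 km/h

a = 0.49 × 9.8 = 4.802 m/s².
Stopping distance: v·t_r + v²/(2a) = 21 with t_r = 0.9 s and a = 4.802 m/s².
So v² + 8.644 v − 201.68 = 0.
Positive root: v = −a·t_r + √((a·t_r)² + 2a·d) = −4.322 + √(18.680 + 201.68) = 10.5225 m/s.
10.5225 m/s × 3.6 = 37.881 km/h.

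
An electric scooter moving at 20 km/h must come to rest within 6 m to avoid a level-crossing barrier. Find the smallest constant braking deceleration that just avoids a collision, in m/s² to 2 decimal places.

20 km/h ÷ 3.6 = 5.5556 m/s.
v² = 2a·d ⇒ a = v²/(2d) = 5.5556² / (2 × 6.000) = 30.865 / 12.000 = 2.5721 m/s².

Required deceleration ≈ 2.57 m/s²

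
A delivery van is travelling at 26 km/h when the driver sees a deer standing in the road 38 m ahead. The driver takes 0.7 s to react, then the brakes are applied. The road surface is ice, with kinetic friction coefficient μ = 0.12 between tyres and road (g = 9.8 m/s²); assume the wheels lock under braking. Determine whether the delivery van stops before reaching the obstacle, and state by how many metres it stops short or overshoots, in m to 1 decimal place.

26 km/h ÷ 3.6 = 7.2222 m/s.
a = μg = 0.12 × 9.8 = 1.176 m/s².
Reaction distance = 7.2222 × 0.7 = 5.056 m.
Braking distance = v²/(2a) = 52.160 / 2.352 = 22.177 m.
Total stopping distance = 5.056 + 22.177 = 27.233 m, vs 38 m available — it stops with 38 − 27.233 = 10.767 m to spare.

Yes — it stops 10.8 m short of the obstacle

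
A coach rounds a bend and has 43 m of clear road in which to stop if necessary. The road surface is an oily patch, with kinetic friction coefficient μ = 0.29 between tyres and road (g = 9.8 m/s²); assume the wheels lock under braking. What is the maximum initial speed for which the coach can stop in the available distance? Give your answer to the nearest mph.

Maximum speed ≈ 35 mph

a = μg = 0.29 × 9.8 = 2.842 m/s².
v²/(2a) = d ⇒ v = √(2 × 2.842 × 43) = √244.41 = 15.6336 m/s.
15.6336 m/s ÷ 0.44704 = 34.971 mph.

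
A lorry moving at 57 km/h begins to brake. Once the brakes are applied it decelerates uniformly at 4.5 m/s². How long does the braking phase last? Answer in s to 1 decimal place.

Braking time ≈ 3.5 s

57 km/h ÷ 3.6 = 15.8333 m/s.
Braking time = v/a = 15.8333 / 4.500 = 3.519 s.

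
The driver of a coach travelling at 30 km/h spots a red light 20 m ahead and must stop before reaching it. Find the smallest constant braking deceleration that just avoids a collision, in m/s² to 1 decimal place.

Required deceleration ≈ 1.7 m/s²

30 km/h ÷ 3.6 = 8.3333 m/s.
v² = 2a·d ⇒ a = v²/(2d) = 8.3333² / (2 × 20.000) = 69.444 / 40.000 = 1.7361 m/s².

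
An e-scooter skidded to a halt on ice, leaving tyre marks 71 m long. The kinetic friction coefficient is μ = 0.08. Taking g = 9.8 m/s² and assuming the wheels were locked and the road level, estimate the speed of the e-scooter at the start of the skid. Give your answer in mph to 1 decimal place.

Deceleration a = μg = 0.08 × 9.8 = 0.784 m/s².
v = √(2a·d) = √(2 × 0.784 × 71) = √111.328 = 10.5512 m/s.
= 10.5512 ÷ 0.44704 = 23.602 mph.

Initial speed ≈ 23.6 mph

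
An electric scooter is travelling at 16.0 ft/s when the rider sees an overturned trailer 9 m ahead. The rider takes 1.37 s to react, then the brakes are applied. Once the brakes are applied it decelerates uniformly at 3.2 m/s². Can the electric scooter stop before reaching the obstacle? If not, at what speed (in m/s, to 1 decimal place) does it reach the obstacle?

No — it strikes the obstacle at 3.0 m/s

16 ft/s × 0.3048 = 4.8768 m/s.
Reaction distance = 4.8768 × 1.37 = 6.681 m.
Braking distance needed to stop: v²/(2a) = 23.783 / 6.400 = 3.716 m, so total needed = 6.681 + 3.716 = 10.397 m > 9 m — it cannot stop.
Distance remaining when braking begins: 9 − 6.681 = 2.319 m.
v² = v₀² − 2a·d = 23.783 − 2 × 3.200 × 2.319 = 8.941 m²/s².
v = √8.941 = 2.990 m/s.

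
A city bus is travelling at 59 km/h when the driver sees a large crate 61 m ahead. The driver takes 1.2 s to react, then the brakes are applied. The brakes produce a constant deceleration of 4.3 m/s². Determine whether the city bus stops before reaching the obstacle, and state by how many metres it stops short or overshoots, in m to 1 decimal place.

59 km/h ÷ 3.6 = 16.3889 m/s.
Reaction distance = 16.3889 × 1.2 = 19.667 m.
Braking distance = v²/(2a) = 268.596 / 8.600 = 31.232 m.
Total stopping distance = 19.667 + 31.232 = 50.899 m, vs 61 m available — it stops with 61 − 50.899 = 10.101 m to spare.

Yes — it stops 10.1 m short of the obstacle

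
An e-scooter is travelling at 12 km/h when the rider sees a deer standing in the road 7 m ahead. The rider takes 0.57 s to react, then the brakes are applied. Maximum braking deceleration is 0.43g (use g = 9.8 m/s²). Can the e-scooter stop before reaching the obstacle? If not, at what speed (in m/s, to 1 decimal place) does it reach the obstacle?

12 km/h ÷ 3.6 = 3.3333 m/s.
a = 0.43 × 9.8 = 4.214 m/s².
Reaction distance = 3.3333 × 0.57 = 1.900 m.
Braking distance = v²/(2a) = 11.111 / 8.428 = 1.318 m.
Total stopping distance = 1.900 + 1.318 = 3.218 m, vs 7 m available — it stops with 7 − 3.218 = 3.782 m to spare.

Yes — it stops about 3.8 m short of the obstacle, so it never reaches it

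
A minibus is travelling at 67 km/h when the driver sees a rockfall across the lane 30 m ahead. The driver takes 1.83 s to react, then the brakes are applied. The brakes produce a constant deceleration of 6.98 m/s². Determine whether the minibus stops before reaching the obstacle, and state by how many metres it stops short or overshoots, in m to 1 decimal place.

No — it overshoots by 28.9 m

67 km/h ÷ 3.6 = 18.6111 m/s.
Reaction distance = 18.6111 × 1.83 = 34.058 m.
Braking distance = v²/(2a) = 346.373 / 13.960 = 24.812 m.
Total stopping distance = 34.058 + 24.812 = 58.870 m, vs 30 m available — it cannot stop in time and overshoots by 58.870 − 30 = 28.870 m.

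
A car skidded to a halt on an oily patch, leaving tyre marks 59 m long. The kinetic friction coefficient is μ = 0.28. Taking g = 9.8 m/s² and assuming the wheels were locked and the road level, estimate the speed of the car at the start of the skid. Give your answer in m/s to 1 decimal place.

Deceleration a = μg = 0.28 × 9.8 = 2.744 m/s².
v = √(2a·d) = √(2 × 2.744 × 59) = √323.792 = 17.9942 m/s.

Initial speed ≈ 18.0 m/s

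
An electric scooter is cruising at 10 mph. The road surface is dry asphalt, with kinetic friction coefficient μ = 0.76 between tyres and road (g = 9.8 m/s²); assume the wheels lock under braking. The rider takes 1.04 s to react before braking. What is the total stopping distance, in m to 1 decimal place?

Total stopping distance ≈ 6.0 m

10 mph × 0.44704 = 4.4704 m/s.
a = μg = 0.76 × 9.8 = 7.448 m/s².
Reaction distance = v·t_r = 4.4704 × 1.04 = 4.649 m.
Braking distance = v²/(2a) = 4.4704² / (2 × 7.448) = 19.984 / 14.896 = 1.342 m.
Total = 4.649 + 1.342 = 5.991 m.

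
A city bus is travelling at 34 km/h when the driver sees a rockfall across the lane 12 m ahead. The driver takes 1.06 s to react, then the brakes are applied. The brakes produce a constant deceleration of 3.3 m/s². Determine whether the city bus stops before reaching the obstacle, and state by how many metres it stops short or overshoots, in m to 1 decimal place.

34 km/h ÷ 3.6 = 9.4444 m/s.
Reaction distance = 9.4444 × 1.06 = 10.011 m.
Braking distance = v²/(2a) = 89.197 / 6.600 = 13.515 m.
Total stopping distance = 10.011 + 13.515 = 23.526 m, vs 12 m available — it cannot stop in time and overshoots by 23.526 − 12 = 11.526 m.

No — it overshoots by 11.5 m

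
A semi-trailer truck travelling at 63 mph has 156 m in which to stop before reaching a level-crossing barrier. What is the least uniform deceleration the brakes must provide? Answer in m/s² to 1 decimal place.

63 mph × 0.44704 = 28.1635 m/s.
v² = 2a·d ⇒ a = v²/(2d) = 28.1635² / (2 × 156.000) = 793.183 / 312.000 = 2.5423 m/s².

Required deceleration ≈ 2.5 m/s²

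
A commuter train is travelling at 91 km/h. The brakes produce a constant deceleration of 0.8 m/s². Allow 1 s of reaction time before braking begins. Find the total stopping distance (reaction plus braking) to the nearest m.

91 km/h ÷ 3.6 = 25.2778 m/s.
Reaction distance = v·t_r = 25.2778 × 1 = 25.278 m.
Braking distance = v²/(2a) = 25.2778² / (2 × 0.800) = 638.967 / 1.600 = 399.354 m.
Total = 25.278 + 399.354 = 424.632 m.

Total stopping distance ≈ 425 m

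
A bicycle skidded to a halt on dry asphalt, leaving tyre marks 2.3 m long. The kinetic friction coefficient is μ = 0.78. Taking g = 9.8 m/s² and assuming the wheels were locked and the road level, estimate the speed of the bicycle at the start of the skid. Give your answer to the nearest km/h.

Deceleration a = μg = 0.78 × 9.8 = 7.644 m/s².
v = √(2a·d) = √(2 × 7.644 × 2.3) = √35.162 = 5.9298 m/s.
= 5.9298 × 3.6 = 21.347 km/h.

Initial speed ≈ 21 km/h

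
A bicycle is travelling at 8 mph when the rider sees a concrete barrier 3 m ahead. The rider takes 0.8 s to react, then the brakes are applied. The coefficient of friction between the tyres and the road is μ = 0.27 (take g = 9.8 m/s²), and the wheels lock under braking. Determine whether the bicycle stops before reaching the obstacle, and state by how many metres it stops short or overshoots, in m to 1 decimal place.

8 mph × 0.44704 = 3.5763 m/s.
a = μg = 0.27 × 9.8 = 2.646 m/s².
Reaction distance = 3.5763 × 0.8 = 2.861 m.
Braking distance = v²/(2a) = 12.790 / 5.292 = 2.417 m.
Total stopping distance = 2.861 + 2.417 = 5.278 m, vs 3 m available — it cannot stop in time and overshoots by 5.278 − 3 = 2.278 m.

No — it overshoots by 2.3 m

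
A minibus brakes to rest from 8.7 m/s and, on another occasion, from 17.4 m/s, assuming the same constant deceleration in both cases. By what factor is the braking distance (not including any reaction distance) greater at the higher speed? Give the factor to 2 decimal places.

Braking distance d = v²/(2a), so with a fixed, d ∝ v².
Factor = (17.4/8.7)² = 2.0000² = 4.0000.

Factor ≈ 4.00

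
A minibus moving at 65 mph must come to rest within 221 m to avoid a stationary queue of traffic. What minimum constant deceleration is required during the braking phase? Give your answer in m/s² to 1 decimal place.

65 mph × 0.44704 = 29.0576 m/s.
v² = 2a·d ⇒ a = v²/(2d) = 29.0576² / (2 × 221.000) = 844.344 / 442.000 = 1.9103 m/s².

Required deceleration ≈ 1.9 m/s²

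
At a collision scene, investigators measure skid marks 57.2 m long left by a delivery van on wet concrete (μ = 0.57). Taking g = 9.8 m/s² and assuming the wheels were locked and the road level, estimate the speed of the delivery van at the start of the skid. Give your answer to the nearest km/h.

Initial speed ≈ 91 km/h

Deceleration a = μg = 0.57 × 9.8 = 5.586 m/s².
v = √(2a·d) = √(2 × 5.586 × 57.2) = √639.038 = 25.2792 m/s.
= 25.2792 × 3.6 = 91.005 km/h.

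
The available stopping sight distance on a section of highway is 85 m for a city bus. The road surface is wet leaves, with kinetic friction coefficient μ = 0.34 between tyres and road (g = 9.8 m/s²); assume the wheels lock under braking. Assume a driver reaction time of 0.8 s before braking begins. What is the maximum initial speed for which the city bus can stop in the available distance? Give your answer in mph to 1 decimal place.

a = μg = 0.34 × 9.8 = 3.332 m/s².
Stopping distance: v·t_r + v²/(2a) = 85 with t_r = 0.8 s and a = 3.332 m/s².
So v² + 5.331 v − 566.44 = 0.
Positive root: v = −a·t_r + √((a·t_r)² + 2a·d) = −2.666 + √(7.108 + 566.44) = 21.2829 m/s.
21.2829 m/s ÷ 0.44704 = 47.608 mph.

Maximum speed ≈ 47.6 mph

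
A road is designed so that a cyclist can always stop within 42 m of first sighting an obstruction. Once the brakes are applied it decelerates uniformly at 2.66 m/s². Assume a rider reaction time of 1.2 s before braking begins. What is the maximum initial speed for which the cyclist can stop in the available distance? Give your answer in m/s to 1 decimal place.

Stopping distance: v·t_r + v²/(2a) = 42 with t_r = 1.2 s and a = 2.660 m/s².
So v² + 6.384 v − 223.44 = 0.
Positive root: v = −a·t_r + √((a·t_r)² + 2a·d) = −3.192 + √(10.189 + 223.44) = 12.0929 m/s.

Maximum speed ≈ 12.1 m/s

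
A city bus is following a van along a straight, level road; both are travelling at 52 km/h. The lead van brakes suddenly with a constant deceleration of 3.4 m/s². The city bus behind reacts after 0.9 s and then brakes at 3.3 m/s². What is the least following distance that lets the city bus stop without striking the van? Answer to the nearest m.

52 km/h ÷ 3.6 = 14.4444 m/s.
Leader travels v²/(2a_L) = 208.641 / 6.800 = 30.683 m before stopping.
Follower covers v·t_r = 14.4444 × 0.9 = 13.000 m while reacting, then v²/(2a_F) = 208.641 / 6.600 = 31.612 m while braking, for a total of 13.000 + 31.612 = 44.612 m.
Since a_F ≤ a_L and the follower starts braking later, the follower is never slower than the leader, so the closest approach is when both have stopped.
Minimum gap = 44.612 − 30.683 = 13.929 m.

Minimum gap ≈ 14 m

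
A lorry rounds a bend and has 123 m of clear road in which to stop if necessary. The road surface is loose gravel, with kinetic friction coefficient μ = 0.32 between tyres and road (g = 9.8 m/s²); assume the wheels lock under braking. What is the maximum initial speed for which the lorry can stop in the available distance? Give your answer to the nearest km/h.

Maximum speed ≈ 100 km/h

a = μg = 0.32 × 9.8 = 3.136 m/s².
v²/(2a) = d ⇒ v = √(2 × 3.136 × 123) = √771.46 = 27.7752 m/s.
27.7752 m/s × 3.6 = 99.991 km/h.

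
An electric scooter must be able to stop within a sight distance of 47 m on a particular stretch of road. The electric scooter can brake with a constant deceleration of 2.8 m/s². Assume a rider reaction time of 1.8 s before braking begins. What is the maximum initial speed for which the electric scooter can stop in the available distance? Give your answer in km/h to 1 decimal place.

Stopping distance: v·t_r + v²/(2a) = 47 with t_r = 1.8 s and a = 2.800 m/s².
So v² + 10.080 v − 263.20 = 0.
Positive root: v = −a·t_r + √((a·t_r)² + 2a·d) = −5.040 + √(25.402 + 263.20) = 11.9483 m/s.
11.9483 m/s × 3.6 = 43.014 km/h.

Maximum speed ≈ 43.0 km/h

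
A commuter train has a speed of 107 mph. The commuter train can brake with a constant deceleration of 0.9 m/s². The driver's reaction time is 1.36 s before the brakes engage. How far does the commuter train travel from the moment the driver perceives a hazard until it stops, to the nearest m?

Total stopping distance ≈ 1336 m

107 mph × 0.44704 = 47.8333 m/s.
Reaction distance = v·t_r = 47.8333 × 1.36 = 65.053 m.
Braking distance = v²/(2a) = 47.8333² / (2 × 0.900) = 2288.025 / 1.800 = 1271.125 m.
Total = 65.053 + 1271.125 = 1336.178 m.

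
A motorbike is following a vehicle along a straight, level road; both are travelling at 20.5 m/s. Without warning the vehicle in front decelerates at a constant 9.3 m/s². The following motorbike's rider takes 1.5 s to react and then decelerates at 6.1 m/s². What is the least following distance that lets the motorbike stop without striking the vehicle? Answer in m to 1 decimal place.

Leader travels v²/(2a_L) = 420.250 / 18.600 = 22.594 m before stopping.
Follower covers v·t_r = 20.5000 × 1.5 = 30.750 m while reacting, then v²/(2a_F) = 420.250 / 12.200 = 34.447 m while braking, for a total of 30.750 + 34.447 = 65.197 m.
Since a_F ≤ a_L and the follower starts braking later, the follower is never slower than the leader, so the closest approach is when both have stopped.
Minimum gap = 65.197 − 22.594 = 42.603 m.

Minimum gap ≈ 42.6 m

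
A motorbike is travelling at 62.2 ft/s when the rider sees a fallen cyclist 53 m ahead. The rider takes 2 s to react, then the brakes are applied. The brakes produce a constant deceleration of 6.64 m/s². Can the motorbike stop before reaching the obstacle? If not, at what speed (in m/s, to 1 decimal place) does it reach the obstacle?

62.2 ft/s × 0.3048 = 18.9586 m/s.
Reaction distance = 18.9586 × 2 = 37.917 m.
Braking distance needed to stop: v²/(2a) = 359.429 / 13.280 = 27.065 m, so total needed = 37.917 + 27.065 = 64.982 m > 53 m — it cannot stop.
Distance remaining when braking begins: 53 − 37.917 = 15.083 m.
v² = v₀² − 2a·d = 359.429 − 2 × 6.640 × 15.083 = 159.127 m²/s².
v = √159.127 = 12.615 m/s.

No — it strikes the obstacle at 12.6 m/s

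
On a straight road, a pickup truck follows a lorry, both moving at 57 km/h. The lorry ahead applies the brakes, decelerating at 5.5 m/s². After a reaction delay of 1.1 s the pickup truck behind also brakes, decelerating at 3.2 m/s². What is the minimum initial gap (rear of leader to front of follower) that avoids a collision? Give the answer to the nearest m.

Minimum gap ≈ 34 m

57 km/h ÷ 3.6 = 15.8333 m/s.
Leader travels v²/(2a_L) = 250.693 / 11.000 = 22.790 m before stopping.
Follower covers v·t_r = 15.8333 × 1.1 = 17.417 m while reacting, then v²/(2a_F) = 250.693 / 6.400 = 39.171 m while braking, for a total of 17.417 + 39.171 = 56.588 m.
Since a_F ≤ a_L and the follower starts braking later, the follower is never slower than the leader, so the closest approach is when both have stopped.
Minimum gap = 56.588 − 22.790 = 33.798 m.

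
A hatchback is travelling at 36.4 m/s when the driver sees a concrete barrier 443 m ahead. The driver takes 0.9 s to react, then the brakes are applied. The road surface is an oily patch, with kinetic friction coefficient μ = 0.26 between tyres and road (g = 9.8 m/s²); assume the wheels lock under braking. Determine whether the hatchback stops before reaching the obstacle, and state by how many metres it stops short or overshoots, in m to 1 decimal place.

Yes — it stops 150.2 m short of the obstacle

a = μg = 0.26 × 9.8 = 2.548 m/s².
Reaction distance = 36.4000 × 0.9 = 32.760 m.
Braking distance = v²/(2a) = 1324.960 / 5.096 = 260.000 m.
Total stopping distance = 32.760 + 260.000 = 292.760 m, vs 443 m available — it stops with 443 − 292.760 = 150.240 m to spare.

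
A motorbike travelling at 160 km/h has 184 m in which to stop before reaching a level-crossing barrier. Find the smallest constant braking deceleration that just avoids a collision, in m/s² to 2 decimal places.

160 km/h ÷ 3.6 = 44.4444 m/s.
v² = 2a·d ⇒ a = v²/(2d) = 44.4444² / (2 × 184.000) = 1975.305 / 368.000 = 5.3677 m/s².

Required deceleration ≈ 5.37 m/s²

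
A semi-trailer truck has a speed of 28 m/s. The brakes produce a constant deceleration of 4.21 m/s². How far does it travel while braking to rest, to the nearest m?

Braking distance = v²/(2a) = 28.0000² / (2 × 4.210) = 784.000 / 8.420 = 93.112 m.

Braking distance ≈ 93 m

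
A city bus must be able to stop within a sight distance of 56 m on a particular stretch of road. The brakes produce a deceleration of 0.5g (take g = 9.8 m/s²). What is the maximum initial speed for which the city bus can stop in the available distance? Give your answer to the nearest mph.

Maximum speed ≈ 52 mph

a = 0.5 × 9.8 = 4.900 m/s².
v²/(2a) = d ⇒ v = √(2 × 4.900 × 56) = √548.80 = 23.4265 m/s.
23.4265 m/s ÷ 0.44704 = 52.404 mph.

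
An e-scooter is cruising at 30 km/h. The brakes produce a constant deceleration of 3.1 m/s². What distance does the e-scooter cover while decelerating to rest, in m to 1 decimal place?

30 km/h ÷ 3.6 = 8.3333 m/s.
Braking distance = v²/(2a) = 8.3333² / (2 × 3.100) = 69.444 / 6.200 = 11.201 m.

Braking distance ≈ 11.2 m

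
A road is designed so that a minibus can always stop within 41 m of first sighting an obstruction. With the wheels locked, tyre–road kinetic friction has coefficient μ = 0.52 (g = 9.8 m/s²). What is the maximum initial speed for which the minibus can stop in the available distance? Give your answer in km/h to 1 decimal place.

Maximum speed ≈ 73.6 km/h

a = μg = 0.52 × 9.8 = 5.096 m/s².
v²/(2a) = d ⇒ v = √(2 × 5.096 × 41) = √417.87 = 20.4419 m/s.
20.4419 m/s × 3.6 = 73.591 km/h.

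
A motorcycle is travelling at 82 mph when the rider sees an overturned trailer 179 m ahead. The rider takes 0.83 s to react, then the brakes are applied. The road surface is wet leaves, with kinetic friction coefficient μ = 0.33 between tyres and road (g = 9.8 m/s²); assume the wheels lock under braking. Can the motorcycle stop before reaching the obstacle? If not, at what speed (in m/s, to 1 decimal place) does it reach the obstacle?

82 mph × 0.44704 = 36.6573 m/s.
a = μg = 0.33 × 9.8 = 3.234 m/s².
Reaction distance = 36.6573 × 0.83 = 30.426 m.
Braking distance needed to stop: v²/(2a) = 1343.758 / 6.468 = 207.755 m, so total needed = 30.426 + 207.755 = 238.181 m > 179 m — it cannot stop.
Distance remaining when braking begins: 179 − 30.426 = 148.574 m.
v² = v₀² − 2a·d = 1343.758 − 2 × 3.234 × 148.574 = 382.781 m²/s².
v = √382.781 = 19.565 m/s.

No — it strikes the obstacle at 19.6 m/s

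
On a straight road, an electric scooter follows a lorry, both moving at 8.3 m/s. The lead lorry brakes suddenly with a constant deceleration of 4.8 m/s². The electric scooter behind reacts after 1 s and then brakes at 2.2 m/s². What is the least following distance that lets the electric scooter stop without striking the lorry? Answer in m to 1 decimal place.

Leader travels v²/(2a_L) = 68.890 / 9.600 = 7.176 m before stopping.
Follower covers v·t_r = 8.3000 × 1 = 8.300 m while reacting, then v²/(2a_F) = 68.890 / 4.400 = 15.657 m while braking, for a total of 8.300 + 15.657 = 23.957 m.
Since a_F ≤ a_L and the follower starts braking later, the follower is never slower than the leader, so the closest approach is when both have stopped.
Minimum gap = 23.957 − 7.176 = 16.781 m.

Minimum gap ≈ 16.8 m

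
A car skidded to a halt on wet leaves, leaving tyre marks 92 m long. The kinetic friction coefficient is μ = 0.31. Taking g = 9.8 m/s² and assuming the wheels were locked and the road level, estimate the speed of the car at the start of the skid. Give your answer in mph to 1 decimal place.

Initial speed ≈ 52.9 mph

Deceleration a = μg = 0.31 × 9.8 = 3.038 m/s².
v = √(2a·d) = √(2 × 3.038 × 92) = √558.992 = 23.6430 m/s.
= 23.6430 ÷ 0.44704 = 52.888 mph.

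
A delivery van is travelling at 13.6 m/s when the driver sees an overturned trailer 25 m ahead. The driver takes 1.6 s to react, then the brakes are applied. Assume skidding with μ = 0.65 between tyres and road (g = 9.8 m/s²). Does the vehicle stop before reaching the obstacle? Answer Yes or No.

a = μg = 0.65 × 9.8 = 6.370 m/s².
Reaction distance = 13.6000 × 1.6 = 21.760 m.
Braking distance = v²/(2a) = 184.960 / 12.740 = 14.518 m.
Total stopping distance = 21.760 + 14.518 = 36.278 m, vs 25 m available — it cannot stop in time and overshoots by 36.278 − 25 = 11.278 m.

No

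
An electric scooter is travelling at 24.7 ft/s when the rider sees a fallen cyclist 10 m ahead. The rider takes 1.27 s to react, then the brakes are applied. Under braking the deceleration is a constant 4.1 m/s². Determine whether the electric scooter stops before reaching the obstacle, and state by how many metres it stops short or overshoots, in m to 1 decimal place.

24.7 ft/s × 0.3048 = 7.5286 m/s.
Reaction distance = 7.5286 × 1.27 = 9.561 m.
Braking distance = v²/(2a) = 56.680 / 8.200 = 6.912 m.
Total stopping distance = 9.561 + 6.912 = 16.473 m, vs 10 m available — it cannot stop in time and overshoots by 16.473 − 10 = 6.473 m.

No — it overshoots by 6.5 m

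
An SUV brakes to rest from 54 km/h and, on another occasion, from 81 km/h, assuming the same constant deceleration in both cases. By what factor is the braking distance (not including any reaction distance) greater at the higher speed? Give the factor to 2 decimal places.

Braking distance d = v²/(2a), so with a fixed, d ∝ v².
Factor = (81/54)² = 1.5000² = 2.2500.

Factor ≈ 2.25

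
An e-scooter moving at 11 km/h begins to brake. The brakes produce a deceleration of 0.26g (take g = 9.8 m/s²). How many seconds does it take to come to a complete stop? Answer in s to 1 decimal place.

Braking time ≈ 1.2 s

11 km/h ÷ 3.6 = 3.0556 m/s.
a = 0.26 × 9.8 = 2.548 m/s².
Braking time = v/a = 3.0556 / 2.548 = 1.199 s.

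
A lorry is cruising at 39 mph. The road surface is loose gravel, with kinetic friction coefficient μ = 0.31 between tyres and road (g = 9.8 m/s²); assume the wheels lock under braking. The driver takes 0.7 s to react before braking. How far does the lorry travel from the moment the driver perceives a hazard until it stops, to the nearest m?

Total stopping distance ≈ 62 m

39 mph × 0.44704 = 17.4346 m/s.
a = μg = 0.31 × 9.8 = 3.038 m/s².
Reaction distance = v·t_r = 17.4346 × 0.7 = 12.204 m.
Braking distance = v²/(2a) = 17.4346² / (2 × 3.038) = 303.965 / 6.076 = 50.027 m.
Total = 12.204 + 50.027 = 62.231 m.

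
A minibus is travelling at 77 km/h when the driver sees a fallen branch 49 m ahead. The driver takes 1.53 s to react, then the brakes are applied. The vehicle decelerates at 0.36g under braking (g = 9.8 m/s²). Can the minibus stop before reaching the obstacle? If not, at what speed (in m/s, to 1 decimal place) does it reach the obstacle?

77 km/h ÷ 3.6 = 21.3889 m/s.
a = 0.36 × 9.8 = 3.528 m/s².
Reaction distance = 21.3889 × 1.53 = 32.725 m.
Braking distance needed to stop: v²/(2a) = 457.485 / 7.056 = 64.836 m, so total needed = 32.725 + 64.836 = 97.561 m > 49 m — it cannot stop.
Distance remaining when braking begins: 49 − 32.725 = 16.275 m.
v² = v₀² − 2a·d = 457.485 − 2 × 3.528 × 16.275 = 342.649 m²/s².
v = √342.649 = 18.511 m/s.

No — it strikes the obstacle at 18.5 m/s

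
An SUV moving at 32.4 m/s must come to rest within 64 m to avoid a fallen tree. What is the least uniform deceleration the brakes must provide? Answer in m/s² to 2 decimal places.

Required deceleration ≈ 8.20 m/s²

v² = 2a·d ⇒ a = v²/(2d) = 32.4000² / (2 × 64.000) = 1049.760 / 128.000 = 8.2012 m/s².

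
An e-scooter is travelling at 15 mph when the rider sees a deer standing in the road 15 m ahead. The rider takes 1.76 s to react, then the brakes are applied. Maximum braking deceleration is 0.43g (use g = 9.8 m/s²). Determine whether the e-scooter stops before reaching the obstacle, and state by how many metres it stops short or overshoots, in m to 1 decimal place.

No — it overshoots by 2.1 m

15 mph × 0.44704 = 6.7056 m/s.
a = 0.43 × 9.8 = 4.214 m/s².
Reaction distance = 6.7056 × 1.76 = 11.802 m.
Braking distance = v²/(2a) = 44.965 / 8.428 = 5.335 m.
Total stopping distance = 11.802 + 5.335 = 17.137 m, vs 15 m available — it cannot stop in time and overshoots by 17.137 − 15 = 2.137 m.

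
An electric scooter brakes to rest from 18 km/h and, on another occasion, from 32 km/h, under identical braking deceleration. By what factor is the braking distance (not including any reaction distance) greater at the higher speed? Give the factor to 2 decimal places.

Braking distance d = v²/(2a), so with a fixed, d ∝ v².
Factor = (32/18)² = 1.7778² = 3.1606.

Factor ≈ 3.16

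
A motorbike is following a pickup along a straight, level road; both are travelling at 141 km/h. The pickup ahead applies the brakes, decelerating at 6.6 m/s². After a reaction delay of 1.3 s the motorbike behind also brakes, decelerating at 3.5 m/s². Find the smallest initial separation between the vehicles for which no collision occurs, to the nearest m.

141 km/h ÷ 3.6 = 39.1667 m/s.
Leader travels v²/(2a_L) = 1534.030 / 13.200 = 116.214 m before stopping.
Follower covers v·t_r = 39.1667 × 1.3 = 50.917 m while reacting, then v²/(2a_F) = 1534.030 / 7.000 = 219.147 m while braking, for a total of 50.917 + 219.147 = 270.064 m.
Since a_F ≤ a_L and the follower starts braking later, the follower is never slower than the leader, so the closest approach is when both have stopped.
Minimum gap = 270.064 − 116.214 = 153.850 m.

Minimum gap ≈ 154 m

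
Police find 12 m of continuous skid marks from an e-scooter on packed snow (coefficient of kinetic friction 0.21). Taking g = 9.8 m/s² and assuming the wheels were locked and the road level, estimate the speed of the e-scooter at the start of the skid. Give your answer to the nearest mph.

Initial speed ≈ 16 mph

Deceleration a = μg = 0.21 × 9.8 = 2.058 m/s².
v = √(2a·d) = √(2 × 2.058 × 12) = √49.392 = 7.0279 m/s.
= 7.0279 ÷ 0.44704 = 15.721 mph.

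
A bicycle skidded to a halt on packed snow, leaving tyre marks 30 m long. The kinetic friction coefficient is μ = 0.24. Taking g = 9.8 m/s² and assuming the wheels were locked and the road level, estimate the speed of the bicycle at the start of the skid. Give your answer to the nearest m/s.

Initial speed ≈ 12 m/s

Deceleration a = μg = 0.24 × 9.8 = 2.352 m/s².
v = √(2a·d) = √(2 × 2.352 × 30) = √141.120 = 11.8794 m/s.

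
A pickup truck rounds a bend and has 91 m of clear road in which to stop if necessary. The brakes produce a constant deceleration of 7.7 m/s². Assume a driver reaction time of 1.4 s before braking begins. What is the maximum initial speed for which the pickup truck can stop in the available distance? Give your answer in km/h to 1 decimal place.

Stopping distance: v·t_r + v²/(2a) = 91 with t_r = 1.4 s and a = 7.700 m/s².
So v² + 21.560 v − 1401.40 = 0.
Positive root: v = −a·t_r + √((a·t_r)² + 2a·d) = −10.780 + √(116.208 + 1401.40) = 28.1765 m/s.
28.1765 m/s × 3.6 = 101.435 km/h.

Maximum speed ≈ 101.4 km/h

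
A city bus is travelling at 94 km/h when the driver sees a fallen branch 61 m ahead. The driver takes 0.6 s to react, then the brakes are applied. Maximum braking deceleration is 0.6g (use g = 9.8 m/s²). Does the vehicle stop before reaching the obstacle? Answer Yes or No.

94 km/h ÷ 3.6 = 26.1111 m/s.
a = 0.6 × 9.8 = 5.880 m/s².
Reaction distance = 26.1111 × 0.6 = 15.667 m.
Braking distance = v²/(2a) = 681.790 / 11.760 = 57.975 m.
Total stopping distance = 15.667 + 57.975 = 73.642 m, vs 61 m available — it cannot stop in time and overshoots by 73.642 − 61 = 12.642 m.

No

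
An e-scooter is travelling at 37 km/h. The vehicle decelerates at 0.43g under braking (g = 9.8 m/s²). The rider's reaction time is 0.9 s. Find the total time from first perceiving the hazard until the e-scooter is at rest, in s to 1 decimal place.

Total time ≈ 3.3 s

37 km/h ÷ 3.6 = 10.2778 m/s.
a = 0.43 × 9.8 = 4.214 m/s².
Braking time = v/a = 10.2778 / 4.214 = 2.439 s.
Total = 0.9 + 2.439 = 3.339 s.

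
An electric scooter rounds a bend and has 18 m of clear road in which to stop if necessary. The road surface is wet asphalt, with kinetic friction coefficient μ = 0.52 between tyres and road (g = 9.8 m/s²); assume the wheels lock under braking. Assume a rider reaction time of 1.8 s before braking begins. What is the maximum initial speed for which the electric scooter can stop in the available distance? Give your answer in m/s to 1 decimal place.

Maximum speed ≈ 7.2 m/s

a = μg = 0.52 × 9.8 = 5.096 m/s².
Stopping distance: v·t_r + v²/(2a) = 18 with t_r = 1.8 s and a = 5.096 m/s².
So v² + 18.346 v − 183.46 = 0.
Positive root: v = −a·t_r + √((a·t_r)² + 2a·d) = −9.173 + √(84.144 + 183.46) = 7.1856 m/s.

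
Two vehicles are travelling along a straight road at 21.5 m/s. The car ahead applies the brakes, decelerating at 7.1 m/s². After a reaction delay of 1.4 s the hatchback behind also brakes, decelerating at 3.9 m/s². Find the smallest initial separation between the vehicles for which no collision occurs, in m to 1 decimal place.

Leader travels v²/(2a_L) = 462.250 / 14.200 = 32.553 m before stopping.
Follower covers v·t_r = 21.5000 × 1.4 = 30.100 m while reacting, then v²/(2a_F) = 462.250 / 7.800 = 59.263 m while braking, for a total of 30.100 + 59.263 = 89.363 m.
Since a_F ≤ a_L and the follower starts braking later, the follower is never slower than the leader, so the closest approach is when both have stopped.
Minimum gap = 89.363 − 32.553 = 56.810 m.

Minimum gap ≈ 56.8 m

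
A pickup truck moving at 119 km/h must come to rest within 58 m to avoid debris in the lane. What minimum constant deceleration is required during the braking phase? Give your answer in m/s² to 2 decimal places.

119 km/h ÷ 3.6 = 33.0556 m/s.
v² = 2a·d ⇒ a = v²/(2d) = 33.0556² / (2 × 58.000) = 1092.673 / 116.000 = 9.4196 m/s².

Required deceleration ≈ 9.42 m/s²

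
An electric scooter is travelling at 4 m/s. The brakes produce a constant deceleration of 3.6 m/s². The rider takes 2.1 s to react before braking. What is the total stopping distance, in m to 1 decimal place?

Total stopping distance ≈ 10.6 m

Reaction distance = v·t_r = 4.0000 × 2.1 = 8.400 m.
Braking distance = v²/(2a) = 4.0000² / (2 × 3.600) = 16.000 / 7.200 = 2.222 m.
Total = 8.400 + 2.222 = 10.622 m.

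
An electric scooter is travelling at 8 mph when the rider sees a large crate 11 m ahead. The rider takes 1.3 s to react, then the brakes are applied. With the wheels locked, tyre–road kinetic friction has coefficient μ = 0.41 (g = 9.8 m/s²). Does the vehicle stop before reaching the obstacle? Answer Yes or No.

Yes

8 mph × 0.44704 = 3.5763 m/s.
a = μg = 0.41 × 9.8 = 4.018 m/s².
Reaction distance = 3.5763 × 1.3 = 4.649 m.
Braking distance = v²/(2a) = 12.790 / 8.036 = 1.592 m.
Total stopping distance = 4.649 + 1.592 = 6.241 m, vs 11 m available — it stops with 11 − 6.241 = 4.759 m to spare.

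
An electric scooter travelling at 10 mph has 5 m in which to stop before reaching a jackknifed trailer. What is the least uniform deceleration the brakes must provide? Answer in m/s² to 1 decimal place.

10 mph × 0.44704 = 4.4704 m/s.
v² = 2a·d ⇒ a = v²/(2d) = 4.4704² / (2 × 5.000) = 19.984 / 10.000 = 1.9984 m/s².

Required deceleration ≈ 2.0 m/s²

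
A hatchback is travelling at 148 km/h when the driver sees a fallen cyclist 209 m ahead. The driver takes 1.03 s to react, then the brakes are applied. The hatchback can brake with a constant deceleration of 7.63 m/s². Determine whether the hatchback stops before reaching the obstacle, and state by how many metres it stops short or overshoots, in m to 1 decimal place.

Yes — it stops 55.9 m short of the obstacle

148 km/h ÷ 3.6 = 41.1111 m/s.
Reaction distance = 41.1111 × 1.03 = 42.344 m.
Braking distance = v²/(2a) = 1690.123 / 15.260 = 110.755 m.
Total stopping distance = 42.344 + 110.755 = 153.099 m, vs 209 m available — it stops with 209 − 153.099 = 55.901 m to spare.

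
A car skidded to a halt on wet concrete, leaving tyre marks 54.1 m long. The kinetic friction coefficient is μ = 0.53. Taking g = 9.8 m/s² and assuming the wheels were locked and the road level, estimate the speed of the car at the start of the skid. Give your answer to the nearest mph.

Initial speed ≈ 53 mph

Deceleration a = μg = 0.53 × 9.8 = 5.194 m/s².
v = √(2a·d) = √(2 × 5.194 × 54.1) = √561.991 = 23.7063 m/s.
= 23.7063 ÷ 0.44704 = 53.029 mph.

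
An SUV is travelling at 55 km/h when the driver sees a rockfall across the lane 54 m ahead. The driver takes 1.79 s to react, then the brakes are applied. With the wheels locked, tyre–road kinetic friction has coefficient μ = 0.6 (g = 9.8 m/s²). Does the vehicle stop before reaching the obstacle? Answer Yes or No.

Yes

55 km/h ÷ 3.6 = 15.2778 m/s.
a = μg = 0.6 × 9.8 = 5.880 m/s².
Reaction distance = 15.2778 × 1.79 = 27.347 m.
Braking distance = v²/(2a) = 233.411 / 11.760 = 19.848 m.
Total stopping distance = 27.347 + 19.848 = 47.195 m, vs 54 m available — it stops with 54 − 47.195 = 6.805 m to spare.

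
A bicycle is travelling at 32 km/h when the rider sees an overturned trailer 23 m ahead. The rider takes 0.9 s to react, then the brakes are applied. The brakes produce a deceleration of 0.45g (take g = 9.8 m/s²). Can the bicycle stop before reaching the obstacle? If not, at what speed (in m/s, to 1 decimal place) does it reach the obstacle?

32 km/h ÷ 3.6 = 8.8889 m/s.
a = 0.45 × 9.8 = 4.410 m/s².
Reaction distance = 8.8889 × 0.9 = 8.000 m.
Braking distance = v²/(2a) = 79.013 / 8.820 = 8.958 m.
Total stopping distance = 8.000 + 8.958 = 16.958 m, vs 23 m available — it stops with 23 − 16.958 = 6.042 m to spare.

Yes — it stops about 6.0 m short of the obstacle, so it never reaches it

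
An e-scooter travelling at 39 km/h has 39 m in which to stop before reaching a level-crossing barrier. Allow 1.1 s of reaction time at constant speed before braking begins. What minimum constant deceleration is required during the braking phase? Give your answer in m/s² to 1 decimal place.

39 km/h ÷ 3.6 = 10.8333 m/s.
Distance covered during reaction = 10.8333 × 1.1 = 11.917 m.
Distance available for braking: 39 − 11.917 = 27.083 m.
v² = 2a·d ⇒ a = v²/(2d) = 10.8333² / (2 × 27.083) = 117.360 / 54.166 = 2.1667 m/s².

Required deceleration ≈ 2.2 m/s²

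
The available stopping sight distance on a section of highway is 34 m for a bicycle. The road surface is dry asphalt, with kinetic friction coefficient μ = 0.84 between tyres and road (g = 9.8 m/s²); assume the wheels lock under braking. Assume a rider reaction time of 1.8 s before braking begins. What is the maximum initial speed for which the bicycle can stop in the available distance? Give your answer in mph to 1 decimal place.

a = μg = 0.84 × 9.8 = 8.232 m/s².
Stopping distance: v·t_r + v²/(2a) = 34 with t_r = 1.8 s and a = 8.232 m/s².
So v² + 29.635 v − 559.78 = 0.
Positive root: v = −a·t_r + √((a·t_r)² + 2a·d) = −14.818 + √(219.573 + 559.78) = 13.0989 m/s.
13.0989 m/s ÷ 0.44704 = 29.301 mph.

Maximum speed ≈ 29.3 mph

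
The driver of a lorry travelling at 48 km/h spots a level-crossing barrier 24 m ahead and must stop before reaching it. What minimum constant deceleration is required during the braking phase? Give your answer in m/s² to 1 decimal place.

Required deceleration ≈ 3.7 m/s²

48 km/h ÷ 3.6 = 13.3333 m/s.
v² = 2a·d ⇒ a = v²/(2d) = 13.3333² / (2 × 24.000) = 177.777 / 48.000 = 3.7037 m/s².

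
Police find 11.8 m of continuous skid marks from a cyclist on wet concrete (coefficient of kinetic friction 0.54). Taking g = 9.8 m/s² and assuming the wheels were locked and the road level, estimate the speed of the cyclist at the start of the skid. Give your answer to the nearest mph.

Deceleration a = μg = 0.54 × 9.8 = 5.292 m/s².
v = √(2a·d) = √(2 × 5.292 × 11.8) = √124.891 = 11.1755 m/s.
= 11.1755 ÷ 0.44704 = 24.999 mph.

Initial speed ≈ 25 mph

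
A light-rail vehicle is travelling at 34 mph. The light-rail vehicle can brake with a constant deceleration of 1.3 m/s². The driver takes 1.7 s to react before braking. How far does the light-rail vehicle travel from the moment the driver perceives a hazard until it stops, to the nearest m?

34 mph × 0.44704 = 15.1994 m/s.
Reaction distance = v·t_r = 15.1994 × 1.7 = 25.839 m.
Braking distance = v²/(2a) = 15.1994² / (2 × 1.300) = 231.022 / 2.600 = 88.855 m.
Total = 25.839 + 88.855 = 114.694 m.

Total stopping distance ≈ 115 m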